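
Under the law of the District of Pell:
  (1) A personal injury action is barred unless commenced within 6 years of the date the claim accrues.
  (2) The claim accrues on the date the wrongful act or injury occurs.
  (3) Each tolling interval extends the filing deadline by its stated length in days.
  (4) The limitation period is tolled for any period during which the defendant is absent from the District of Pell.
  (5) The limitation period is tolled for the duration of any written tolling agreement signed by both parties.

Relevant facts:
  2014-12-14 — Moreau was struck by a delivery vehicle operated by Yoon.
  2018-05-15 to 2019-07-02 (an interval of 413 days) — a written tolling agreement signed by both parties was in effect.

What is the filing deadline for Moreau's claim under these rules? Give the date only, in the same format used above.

2022-01-31

The claim accrued on 2014-12-14, the date of the act.
6 years from 2014-12-14 is 2020-12-14.
The written tolling agreement from 2018-05-15 to 2019-07-02 tolled the period for 413 days, extending the deadline to 2022-01-31.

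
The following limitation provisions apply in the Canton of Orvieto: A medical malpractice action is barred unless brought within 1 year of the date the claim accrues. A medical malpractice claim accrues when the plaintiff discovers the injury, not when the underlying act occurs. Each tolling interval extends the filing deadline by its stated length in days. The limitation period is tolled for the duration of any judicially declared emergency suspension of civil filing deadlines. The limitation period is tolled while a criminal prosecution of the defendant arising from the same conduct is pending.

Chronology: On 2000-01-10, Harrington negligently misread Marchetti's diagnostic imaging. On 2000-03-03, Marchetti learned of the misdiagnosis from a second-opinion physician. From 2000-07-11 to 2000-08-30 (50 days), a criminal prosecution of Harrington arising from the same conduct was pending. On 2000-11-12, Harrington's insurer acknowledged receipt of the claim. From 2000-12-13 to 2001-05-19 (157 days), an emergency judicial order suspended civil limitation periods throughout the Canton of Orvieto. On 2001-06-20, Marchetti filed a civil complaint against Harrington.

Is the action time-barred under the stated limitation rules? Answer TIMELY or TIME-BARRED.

Accrual is tied to discovery, so the period began on 2000-03-03 rather than on 2000-01-10 when the act occurred.
1 year from 2000-03-03 is 2001-03-03.
Because the pending criminal prosecution ran from 2000-07-11 to 2000-08-30, the deadline is extended by 50 days to 2001-04-22.
The period was tolled for 157 days by the emergency suspension of filing deadlines (2000-12-13 to 2001-05-19), pushing the deadline to 2001-09-26.
The other events in the timeline have no effect on the limitation period under the stated rules.
Filing on 2001-06-20 beat the 2001-09-26 deadline — the action is timely.

TIMELY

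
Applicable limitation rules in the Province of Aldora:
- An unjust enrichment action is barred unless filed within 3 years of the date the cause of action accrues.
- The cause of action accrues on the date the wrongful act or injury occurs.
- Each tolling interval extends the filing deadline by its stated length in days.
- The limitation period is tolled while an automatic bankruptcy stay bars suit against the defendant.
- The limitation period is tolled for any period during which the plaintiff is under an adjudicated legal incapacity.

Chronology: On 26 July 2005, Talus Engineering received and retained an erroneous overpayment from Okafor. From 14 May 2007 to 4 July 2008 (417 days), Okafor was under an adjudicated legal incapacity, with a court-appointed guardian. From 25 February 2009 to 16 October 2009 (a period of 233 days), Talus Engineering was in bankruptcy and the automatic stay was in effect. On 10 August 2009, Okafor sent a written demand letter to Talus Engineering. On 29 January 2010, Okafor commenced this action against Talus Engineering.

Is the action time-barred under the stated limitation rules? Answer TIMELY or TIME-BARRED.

The claim accrued on 26 July 2005, when the wrongful act occurred.
Adding the 3 years base period to 26 July 2005 gives a deadline of 26 July 2008, before any tolling.
The period was tolled for 417 days by the plaintiff's legal incapacity (14 May 2007 to 4 July 2008), pushing the deadline to 16 September 2009.
Because the automatic bankruptcy stay ran from 25 February 2009 to 16 October 2009, the deadline is extended by 233 days to 7 May 2010.
The other events in the timeline have no effect on the limitation period under the stated rules.
The 29 January 2010 filing precedes the 7 May 2010 deadline; the claim is timely.

TIMELY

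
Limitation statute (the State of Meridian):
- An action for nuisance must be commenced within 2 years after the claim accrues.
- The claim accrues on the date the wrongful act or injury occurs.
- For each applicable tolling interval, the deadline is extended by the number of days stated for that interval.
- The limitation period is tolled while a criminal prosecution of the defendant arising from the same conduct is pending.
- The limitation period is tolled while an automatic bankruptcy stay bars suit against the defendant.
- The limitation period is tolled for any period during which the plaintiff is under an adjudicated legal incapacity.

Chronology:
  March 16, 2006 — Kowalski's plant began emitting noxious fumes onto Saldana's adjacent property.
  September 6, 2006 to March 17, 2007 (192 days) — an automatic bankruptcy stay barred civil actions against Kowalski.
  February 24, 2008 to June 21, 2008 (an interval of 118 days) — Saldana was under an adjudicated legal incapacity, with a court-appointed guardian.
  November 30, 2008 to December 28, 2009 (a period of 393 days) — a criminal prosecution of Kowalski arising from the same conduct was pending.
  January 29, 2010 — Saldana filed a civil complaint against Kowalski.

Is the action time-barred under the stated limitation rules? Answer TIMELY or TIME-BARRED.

The limitation period began to run on March 16, 2006.
The untolled deadline — 2 years after March 16, 2006 — is March 16, 2008.
The period was tolled for 192 days by the automatic bankruptcy stay (September 6, 2006 to March 17, 2007), pushing the deadline to September 24, 2008.
Because the plaintiff's legal incapacity ran from February 24, 2008 to June 21, 2008, the deadline is extended by 118 days to January 20, 2009.
The period was tolled for 393 days by the pending criminal prosecution (November 30, 2008 to December 28, 2009), pushing the deadline to February 17, 2010.
The January 29, 2010 filing precedes the February 17, 2010 deadline; the claim is timely.

TIMELY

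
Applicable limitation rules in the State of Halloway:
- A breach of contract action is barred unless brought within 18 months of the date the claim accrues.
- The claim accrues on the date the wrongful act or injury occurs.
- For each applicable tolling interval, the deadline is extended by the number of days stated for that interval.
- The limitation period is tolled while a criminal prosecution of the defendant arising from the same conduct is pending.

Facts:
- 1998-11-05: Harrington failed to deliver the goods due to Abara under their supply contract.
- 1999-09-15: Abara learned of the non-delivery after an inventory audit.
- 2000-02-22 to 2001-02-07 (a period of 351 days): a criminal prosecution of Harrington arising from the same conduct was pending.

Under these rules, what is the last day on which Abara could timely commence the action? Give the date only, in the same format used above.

2001-04-21

Because the rule ties accrual to occurrence, the claim accrued on 1998-11-05, not on the 1999-09-15 discovery date.
18 months from 1998-11-05 is 2000-05-05.
Because the pending criminal prosecution ran from 2000-02-22 to 2001-02-07, the deadline is extended by 351 days to 2001-04-21.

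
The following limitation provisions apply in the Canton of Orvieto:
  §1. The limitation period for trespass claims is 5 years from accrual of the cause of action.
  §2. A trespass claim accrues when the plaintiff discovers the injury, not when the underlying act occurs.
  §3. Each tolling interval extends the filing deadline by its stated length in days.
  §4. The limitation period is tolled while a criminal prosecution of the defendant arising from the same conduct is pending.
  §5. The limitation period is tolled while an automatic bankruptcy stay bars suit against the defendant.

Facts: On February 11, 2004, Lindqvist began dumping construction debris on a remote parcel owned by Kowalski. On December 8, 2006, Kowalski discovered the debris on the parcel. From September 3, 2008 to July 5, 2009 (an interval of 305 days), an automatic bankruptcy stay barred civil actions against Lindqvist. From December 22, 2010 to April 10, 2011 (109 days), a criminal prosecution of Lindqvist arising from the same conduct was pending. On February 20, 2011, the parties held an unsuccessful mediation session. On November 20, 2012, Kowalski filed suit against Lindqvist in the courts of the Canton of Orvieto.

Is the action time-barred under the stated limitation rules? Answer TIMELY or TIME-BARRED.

TIMELY

Under the discovery rule, the claim accrued on December 8, 2006, when Kowalski discovered the injury — not on the February 11, 2004 date of the underlying act.
The untolled deadline — 5 years after December 8, 2006 — is December 8, 2011.
Because the automatic bankruptcy stay ran from September 3, 2008 to July 5, 2009, the deadline is extended by 305 days to October 8, 2012.
The pending criminal prosecution from December 22, 2010 to April 10, 2011 tolled the period for 109 days, extending the deadline to January 25, 2013.
The other events in the timeline have no effect on the limitation period under the stated rules.
Kowalski filed on November 20, 2012, before the January 25, 2013 deadline, so the action is timely.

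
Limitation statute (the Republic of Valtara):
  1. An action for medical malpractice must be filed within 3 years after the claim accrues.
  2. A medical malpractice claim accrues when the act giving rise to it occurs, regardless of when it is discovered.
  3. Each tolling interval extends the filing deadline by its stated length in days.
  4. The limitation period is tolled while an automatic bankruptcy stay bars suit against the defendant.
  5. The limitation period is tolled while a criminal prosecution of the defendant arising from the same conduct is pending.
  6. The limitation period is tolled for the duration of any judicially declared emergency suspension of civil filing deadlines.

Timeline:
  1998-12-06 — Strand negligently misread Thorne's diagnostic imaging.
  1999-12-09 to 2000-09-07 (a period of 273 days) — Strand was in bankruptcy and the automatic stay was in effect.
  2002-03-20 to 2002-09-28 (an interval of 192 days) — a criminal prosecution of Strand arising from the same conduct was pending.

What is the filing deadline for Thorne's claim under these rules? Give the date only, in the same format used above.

The limitation period began to run on 1998-12-06.
3 years from 1998-12-06 is 2001-12-06.
The period was tolled for 273 days by the automatic bankruptcy stay (1999-12-09 to 2000-09-07), pushing the deadline to 2002-09-05.
Because the pending criminal prosecution ran from 2002-03-20 to 2002-09-28, the deadline is extended by 192 days to 2003-03-16.

2003-03-16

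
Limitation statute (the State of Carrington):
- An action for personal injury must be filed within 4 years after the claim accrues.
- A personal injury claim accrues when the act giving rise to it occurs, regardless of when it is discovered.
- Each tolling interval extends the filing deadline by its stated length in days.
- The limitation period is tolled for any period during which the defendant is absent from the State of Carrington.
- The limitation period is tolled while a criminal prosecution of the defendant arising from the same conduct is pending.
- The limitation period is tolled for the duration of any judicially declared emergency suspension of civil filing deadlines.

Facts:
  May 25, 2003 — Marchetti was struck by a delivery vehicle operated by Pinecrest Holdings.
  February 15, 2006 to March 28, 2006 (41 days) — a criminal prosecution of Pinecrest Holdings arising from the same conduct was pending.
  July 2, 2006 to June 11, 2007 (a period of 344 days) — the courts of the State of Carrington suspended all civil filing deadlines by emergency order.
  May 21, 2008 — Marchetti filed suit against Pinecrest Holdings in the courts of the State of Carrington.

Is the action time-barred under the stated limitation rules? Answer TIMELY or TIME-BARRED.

TIMELY

The claim accrued on May 25, 2003, when the wrongful act occurred.
The untolled deadline — 4 years after May 25, 2003 — is May 25, 2007.
The period was tolled for 41 days by the pending criminal prosecution (February 15, 2006 to March 28, 2006), pushing the deadline to July 5, 2007.
Because the emergency suspension of filing deadlines ran from July 2, 2006 to June 11, 2007, the deadline is extended by 344 days to June 13, 2008.
Marchetti filed on May 21, 2008, before the June 13, 2008 deadline, so the action is timely.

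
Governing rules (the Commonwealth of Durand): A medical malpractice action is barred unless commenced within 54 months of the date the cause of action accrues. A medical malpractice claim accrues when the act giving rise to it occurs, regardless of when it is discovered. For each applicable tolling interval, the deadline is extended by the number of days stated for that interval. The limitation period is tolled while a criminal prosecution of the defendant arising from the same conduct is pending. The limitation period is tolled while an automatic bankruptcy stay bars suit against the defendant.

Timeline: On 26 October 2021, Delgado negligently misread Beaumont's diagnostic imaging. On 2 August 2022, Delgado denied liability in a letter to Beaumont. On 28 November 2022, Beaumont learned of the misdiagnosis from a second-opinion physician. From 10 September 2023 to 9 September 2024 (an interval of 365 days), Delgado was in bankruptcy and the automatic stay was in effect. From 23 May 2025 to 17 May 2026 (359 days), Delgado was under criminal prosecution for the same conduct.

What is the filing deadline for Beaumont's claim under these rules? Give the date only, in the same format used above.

19 April 2028

Because the rule ties accrual to occurrence, the claim accrued on 26 October 2021, not on the 28 November 2022 discovery date.
The untolled deadline — 54 months after 26 October 2021 — is 26 April 2026.
Because the automatic bankruptcy stay ran from 10 September 2023 to 9 September 2024, the deadline is extended by 365 days to 26 April 2027.
Because the pending criminal prosecution ran from 23 May 2025 to 17 May 2026, the deadline is extended by 359 days to 19 April 2028.
Nothing else in the chronology tolls or restarts the period.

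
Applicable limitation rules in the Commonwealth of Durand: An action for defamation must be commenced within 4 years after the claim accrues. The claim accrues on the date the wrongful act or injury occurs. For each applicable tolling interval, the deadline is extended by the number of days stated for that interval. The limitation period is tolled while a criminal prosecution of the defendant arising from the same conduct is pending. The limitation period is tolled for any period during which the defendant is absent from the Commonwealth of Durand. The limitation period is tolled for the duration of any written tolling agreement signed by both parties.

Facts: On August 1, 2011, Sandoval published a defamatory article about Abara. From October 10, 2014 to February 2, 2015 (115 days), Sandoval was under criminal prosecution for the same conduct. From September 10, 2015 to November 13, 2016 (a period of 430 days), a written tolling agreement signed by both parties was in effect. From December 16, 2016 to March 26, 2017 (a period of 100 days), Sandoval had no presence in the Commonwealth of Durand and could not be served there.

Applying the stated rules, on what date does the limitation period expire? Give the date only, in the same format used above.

The claim accrued on August 1, 2011, when the wrongful act occurred.
4 years from August 1, 2011 is August 1, 2015.
The pending criminal prosecution from October 10, 2014 to February 2, 2015 tolled the period for 115 days, extending the deadline to November 24, 2015.
The written tolling agreement from September 10, 2015 to November 13, 2016 tolled the period for 430 days, extending the deadline to January 27, 2017.
The defendant's absence from the jurisdiction from December 16, 2016 to March 26, 2017 tolled the period for 100 days, extending the deadline to May 7, 2017.

May 7, 2017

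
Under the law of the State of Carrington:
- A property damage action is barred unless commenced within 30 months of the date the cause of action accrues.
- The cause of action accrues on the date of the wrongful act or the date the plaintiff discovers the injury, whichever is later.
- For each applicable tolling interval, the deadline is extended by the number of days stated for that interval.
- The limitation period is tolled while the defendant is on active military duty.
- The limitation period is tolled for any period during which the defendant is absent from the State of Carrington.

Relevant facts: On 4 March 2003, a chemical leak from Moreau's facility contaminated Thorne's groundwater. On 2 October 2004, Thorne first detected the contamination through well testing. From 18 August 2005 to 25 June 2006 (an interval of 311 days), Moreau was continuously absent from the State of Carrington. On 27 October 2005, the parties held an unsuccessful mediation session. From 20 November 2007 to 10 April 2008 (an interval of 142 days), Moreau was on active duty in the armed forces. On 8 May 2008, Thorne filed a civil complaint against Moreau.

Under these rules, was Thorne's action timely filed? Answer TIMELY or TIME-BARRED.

TIMELY

The claim accrued on 2 October 2004 — the later of the 4 March 2003 act and the 2 October 2004 discovery.
Adding the 30 months base period to 2 October 2004 gives a deadline of 2 April 2007, before any tolling.
The defendant's absence from the jurisdiction from 18 August 2005 to 25 June 2006 tolled the period for 311 days, extending the deadline to 7 February 2008.
The period was tolled for 142 days by the defendant's active military service (20 November 2007 to 10 April 2008), pushing the deadline to 28 June 2008.
The other events in the timeline have no effect on the limitation period under the stated rules.
Filing on 8 May 2008 beat the 28 June 2008 deadline — the action is timely.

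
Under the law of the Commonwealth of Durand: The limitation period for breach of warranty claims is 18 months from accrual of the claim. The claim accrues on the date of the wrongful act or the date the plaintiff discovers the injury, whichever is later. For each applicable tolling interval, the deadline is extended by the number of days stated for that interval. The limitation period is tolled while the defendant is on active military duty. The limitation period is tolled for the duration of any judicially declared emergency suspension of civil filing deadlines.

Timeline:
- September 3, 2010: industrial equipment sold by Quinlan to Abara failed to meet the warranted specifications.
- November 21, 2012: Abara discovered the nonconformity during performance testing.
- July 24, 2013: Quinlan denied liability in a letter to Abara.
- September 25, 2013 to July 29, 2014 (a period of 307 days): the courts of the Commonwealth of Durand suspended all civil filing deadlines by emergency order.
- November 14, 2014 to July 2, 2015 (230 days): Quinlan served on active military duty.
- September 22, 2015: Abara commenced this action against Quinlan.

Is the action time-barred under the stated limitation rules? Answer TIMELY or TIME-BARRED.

TIMELY

Because discovery on November 21, 2012 post-dates the September 3, 2010 act, accrual under the later-of rule falls on November 21, 2012.
18 months from November 21, 2012 is May 21, 2014.
Because the emergency suspension of filing deadlines ran from September 25, 2013 to July 29, 2014, the deadline is extended by 307 days to March 24, 2015.
The period was tolled for 230 days by the defendant's active military service (November 14, 2014 to July 2, 2015), pushing the deadline to November 9, 2015.
The other events in the timeline have no effect on the limitation period under the stated rules.
The September 22, 2015 filing precedes the November 9, 2015 deadline; the claim is timely.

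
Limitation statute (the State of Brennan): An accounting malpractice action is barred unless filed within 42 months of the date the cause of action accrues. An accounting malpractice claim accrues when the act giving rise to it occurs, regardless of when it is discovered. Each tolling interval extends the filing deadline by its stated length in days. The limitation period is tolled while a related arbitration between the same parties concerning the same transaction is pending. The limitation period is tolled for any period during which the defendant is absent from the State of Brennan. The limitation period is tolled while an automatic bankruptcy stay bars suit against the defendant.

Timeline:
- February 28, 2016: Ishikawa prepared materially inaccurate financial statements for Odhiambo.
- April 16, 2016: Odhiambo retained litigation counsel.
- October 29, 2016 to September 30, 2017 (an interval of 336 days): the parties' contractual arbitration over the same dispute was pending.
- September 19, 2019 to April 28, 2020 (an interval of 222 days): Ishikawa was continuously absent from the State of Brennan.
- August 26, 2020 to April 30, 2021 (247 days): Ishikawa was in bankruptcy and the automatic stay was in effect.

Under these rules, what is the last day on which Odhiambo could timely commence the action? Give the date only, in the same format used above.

The claim accrued on February 28, 2016, when the wrongful act occurred.
42 months from February 28, 2016 is August 28, 2019.
The period was tolled for 336 days by the pending related arbitration (October 29, 2016 to September 30, 2017), pushing the deadline to July 29, 2020.
The defendant's absence from the jurisdiction from September 19, 2019 to April 28, 2020 tolled the period for 222 days, extending the deadline to March 8, 2021.
Because the automatic bankruptcy stay ran from August 26, 2020 to April 30, 2021, the deadline is extended by 247 days to November 10, 2021.
None of the other events listed affects the running of the period under the stated rules.

November 10, 2021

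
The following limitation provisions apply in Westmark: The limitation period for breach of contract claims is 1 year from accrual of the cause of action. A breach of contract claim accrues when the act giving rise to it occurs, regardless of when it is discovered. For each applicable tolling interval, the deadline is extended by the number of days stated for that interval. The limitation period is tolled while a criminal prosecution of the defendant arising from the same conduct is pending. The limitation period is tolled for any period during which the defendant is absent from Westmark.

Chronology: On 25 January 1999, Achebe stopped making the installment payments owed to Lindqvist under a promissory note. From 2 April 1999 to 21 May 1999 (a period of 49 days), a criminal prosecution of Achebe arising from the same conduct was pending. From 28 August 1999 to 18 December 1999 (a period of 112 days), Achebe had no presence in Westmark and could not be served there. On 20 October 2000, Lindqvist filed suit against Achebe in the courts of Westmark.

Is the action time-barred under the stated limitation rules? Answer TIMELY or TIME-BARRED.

The cause of action accrued on 25 January 1999, the date of the act.
The untolled deadline — 1 year after 25 January 1999 — is 25 January 2000.
The period was tolled for 49 days by the pending criminal prosecution (2 April 1999 to 21 May 1999), pushing the deadline to 14 March 2000.
The defendant's absence from the jurisdiction from 28 August 1999 to 18 December 1999 tolled the period for 112 days, extending the deadline to 4 July 2000.
Lindqvist filed on 20 October 2000, after the 4 July 2000 deadline, so the action is time-barred.

TIME-BARRED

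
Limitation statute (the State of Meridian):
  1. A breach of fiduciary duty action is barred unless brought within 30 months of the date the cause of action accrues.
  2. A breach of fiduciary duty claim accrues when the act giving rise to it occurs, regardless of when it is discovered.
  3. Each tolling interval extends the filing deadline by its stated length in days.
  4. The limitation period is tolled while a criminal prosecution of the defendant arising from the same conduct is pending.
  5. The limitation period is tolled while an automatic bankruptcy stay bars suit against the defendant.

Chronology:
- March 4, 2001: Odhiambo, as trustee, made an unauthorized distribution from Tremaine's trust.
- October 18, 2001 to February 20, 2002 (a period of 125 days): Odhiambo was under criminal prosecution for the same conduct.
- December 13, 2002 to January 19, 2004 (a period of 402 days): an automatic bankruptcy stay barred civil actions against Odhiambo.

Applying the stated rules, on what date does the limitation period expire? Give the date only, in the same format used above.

February 12, 2005

The limitation period began to run on March 4, 2001.
The untolled deadline — 30 months after March 4, 2001 — is September 4, 2003.
The period was tolled for 125 days by the pending criminal prosecution (October 18, 2001 to February 20, 2002), pushing the deadline to January 7, 2004.
The period was tolled for 402 days by the automatic bankruptcy stay (December 13, 2002 to January 19, 2004), pushing the deadline to February 12, 2005.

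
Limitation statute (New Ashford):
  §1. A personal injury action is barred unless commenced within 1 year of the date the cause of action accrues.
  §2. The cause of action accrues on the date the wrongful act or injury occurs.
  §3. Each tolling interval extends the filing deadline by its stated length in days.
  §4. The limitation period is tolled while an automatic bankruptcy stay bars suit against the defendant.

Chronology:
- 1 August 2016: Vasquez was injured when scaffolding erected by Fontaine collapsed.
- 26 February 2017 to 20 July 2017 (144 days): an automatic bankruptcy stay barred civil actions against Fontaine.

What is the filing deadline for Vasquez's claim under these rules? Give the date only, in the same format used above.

The claim accrued on 1 August 2016, when the wrongful act occurred.
Adding the 1 year base period to 1 August 2016 gives a deadline of 1 August 2017, before any tolling.
The automatic bankruptcy stay from 26 February 2017 to 20 July 2017 tolled the period for 144 days, extending the deadline to 23 December 2017.

23 December 2017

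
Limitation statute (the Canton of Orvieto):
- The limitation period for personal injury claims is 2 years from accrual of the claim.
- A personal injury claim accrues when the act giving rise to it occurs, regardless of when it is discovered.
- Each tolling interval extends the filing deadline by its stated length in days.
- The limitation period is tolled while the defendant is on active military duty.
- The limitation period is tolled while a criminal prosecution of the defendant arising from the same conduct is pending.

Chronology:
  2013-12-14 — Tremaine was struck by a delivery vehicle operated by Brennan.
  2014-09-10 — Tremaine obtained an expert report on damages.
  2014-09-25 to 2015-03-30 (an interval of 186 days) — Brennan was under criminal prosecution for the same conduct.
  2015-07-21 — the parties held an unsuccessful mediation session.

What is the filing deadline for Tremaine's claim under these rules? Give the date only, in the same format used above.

2016-06-17

The claim accrued on 2013-12-14, the date of the act.
The untolled deadline — 2 years after 2013-12-14 — is 2015-12-14.
Because the pending criminal prosecution ran from 2014-09-25 to 2015-03-30, the deadline is extended by 186 days to 2016-06-17.
None of the other events listed affects the running of the period under the stated rules.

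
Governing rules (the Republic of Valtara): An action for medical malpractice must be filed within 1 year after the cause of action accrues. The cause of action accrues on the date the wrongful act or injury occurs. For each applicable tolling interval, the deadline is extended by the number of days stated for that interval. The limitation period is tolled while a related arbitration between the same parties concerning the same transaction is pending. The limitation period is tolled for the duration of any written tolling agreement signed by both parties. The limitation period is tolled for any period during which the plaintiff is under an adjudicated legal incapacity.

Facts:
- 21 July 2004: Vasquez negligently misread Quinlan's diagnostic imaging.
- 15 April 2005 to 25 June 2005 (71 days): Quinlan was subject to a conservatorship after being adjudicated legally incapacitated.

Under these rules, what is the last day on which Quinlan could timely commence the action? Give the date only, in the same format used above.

30 September 2005

The cause of action accrued on 21 July 2004, the date of the act.
Adding the 1 year base period to 21 July 2004 gives a deadline of 21 July 2005, before any tolling.
The period was tolled for 71 days by the plaintiff's legal incapacity (15 April 2005 to 25 June 2005), pushing the deadline to 30 September 2005.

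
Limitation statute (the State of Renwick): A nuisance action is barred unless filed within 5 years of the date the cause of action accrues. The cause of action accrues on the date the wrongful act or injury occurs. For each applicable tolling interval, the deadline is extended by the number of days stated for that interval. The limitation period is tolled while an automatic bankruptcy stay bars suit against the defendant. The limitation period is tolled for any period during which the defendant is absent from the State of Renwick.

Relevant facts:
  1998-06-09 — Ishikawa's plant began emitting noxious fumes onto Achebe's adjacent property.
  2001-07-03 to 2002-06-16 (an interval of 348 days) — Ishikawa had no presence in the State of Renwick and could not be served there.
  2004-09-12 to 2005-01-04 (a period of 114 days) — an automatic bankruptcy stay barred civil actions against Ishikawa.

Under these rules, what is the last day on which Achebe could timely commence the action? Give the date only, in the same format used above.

2004-05-22

The cause of action accrued on 1998-06-09, the date of the act.
The untolled deadline — 5 years after 1998-06-09 — is 2003-06-09.
The period was tolled for 348 days by the defendant's absence from the jurisdiction (2001-07-03 to 2002-06-16), pushing the deadline to 2004-05-22.
By the time the automatic bankruptcy stay began on 2004-09-12, the limitation period had already expired on 2004-05-22; that interval cannot revive it.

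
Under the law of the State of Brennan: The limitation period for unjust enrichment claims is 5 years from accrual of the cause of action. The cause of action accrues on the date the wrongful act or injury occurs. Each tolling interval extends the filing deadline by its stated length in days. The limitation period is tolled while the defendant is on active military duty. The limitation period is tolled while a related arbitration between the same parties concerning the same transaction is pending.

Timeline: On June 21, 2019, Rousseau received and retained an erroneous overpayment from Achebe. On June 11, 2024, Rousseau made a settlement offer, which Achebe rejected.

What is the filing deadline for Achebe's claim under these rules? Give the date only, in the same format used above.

The cause of action accrued on June 21, 2019, the date of the act.
The untolled deadline — 5 years after June 21, 2019 — is June 21, 2024.
None of the other events listed affects the running of the period under the stated rules.

June 21, 2024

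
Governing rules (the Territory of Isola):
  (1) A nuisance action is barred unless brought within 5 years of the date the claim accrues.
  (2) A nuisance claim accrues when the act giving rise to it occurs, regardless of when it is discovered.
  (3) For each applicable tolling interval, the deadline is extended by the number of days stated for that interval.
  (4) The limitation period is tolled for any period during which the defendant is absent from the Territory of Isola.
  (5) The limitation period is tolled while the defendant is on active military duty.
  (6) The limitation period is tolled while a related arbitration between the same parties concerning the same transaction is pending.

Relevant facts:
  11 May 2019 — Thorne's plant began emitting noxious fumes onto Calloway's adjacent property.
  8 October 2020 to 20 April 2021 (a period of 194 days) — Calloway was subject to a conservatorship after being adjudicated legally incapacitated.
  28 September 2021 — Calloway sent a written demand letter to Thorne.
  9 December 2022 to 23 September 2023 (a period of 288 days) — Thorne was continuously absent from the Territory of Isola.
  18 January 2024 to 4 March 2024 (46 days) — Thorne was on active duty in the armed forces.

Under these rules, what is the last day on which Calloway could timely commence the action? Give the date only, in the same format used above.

10 April 2025

The claim accrued on 11 May 2019, the date of the act.
Adding the 5 years base period to 11 May 2019 gives a deadline of 11 May 2024, before any tolling.
Because the defendant's absence from the jurisdiction ran from 9 December 2022 to 23 September 2023, the deadline is extended by 288 days to 23 February 2025.
The period was tolled for 46 days by the defendant's active military service (18 January 2024 to 4 March 2024), pushing the deadline to 10 April 2025.
The plaintiff's legal incapacity from 8 October 2020 to 20 April 2021 does not toll the period, because no stated rule makes the plaintiff's incapacity a tolling event.
Nothing else in the chronology tolls or restarts the period.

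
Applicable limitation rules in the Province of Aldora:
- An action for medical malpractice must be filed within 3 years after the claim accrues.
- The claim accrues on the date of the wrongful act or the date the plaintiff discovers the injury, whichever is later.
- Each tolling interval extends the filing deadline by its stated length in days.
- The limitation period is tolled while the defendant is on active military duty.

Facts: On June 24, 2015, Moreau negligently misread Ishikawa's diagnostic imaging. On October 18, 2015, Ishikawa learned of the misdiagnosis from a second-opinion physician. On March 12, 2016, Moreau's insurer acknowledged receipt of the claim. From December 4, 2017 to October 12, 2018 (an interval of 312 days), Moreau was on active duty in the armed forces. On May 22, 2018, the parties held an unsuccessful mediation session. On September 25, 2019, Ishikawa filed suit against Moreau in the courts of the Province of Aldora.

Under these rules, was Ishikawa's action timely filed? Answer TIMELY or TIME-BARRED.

TIME-BARRED

Because discovery on October 18, 2015 post-dates the June 24, 2015 act, accrual under the later-of rule falls on October 18, 2015.
3 years from October 18, 2015 is October 18, 2018.
The period was tolled for 312 days by the defendant's active military service (December 4, 2017 to October 12, 2018), pushing the deadline to August 26, 2019.
None of the other events listed affects the running of the period under the stated rules.
The September 25, 2019 filing falls after the August 26, 2019 deadline; the claim is time-barred.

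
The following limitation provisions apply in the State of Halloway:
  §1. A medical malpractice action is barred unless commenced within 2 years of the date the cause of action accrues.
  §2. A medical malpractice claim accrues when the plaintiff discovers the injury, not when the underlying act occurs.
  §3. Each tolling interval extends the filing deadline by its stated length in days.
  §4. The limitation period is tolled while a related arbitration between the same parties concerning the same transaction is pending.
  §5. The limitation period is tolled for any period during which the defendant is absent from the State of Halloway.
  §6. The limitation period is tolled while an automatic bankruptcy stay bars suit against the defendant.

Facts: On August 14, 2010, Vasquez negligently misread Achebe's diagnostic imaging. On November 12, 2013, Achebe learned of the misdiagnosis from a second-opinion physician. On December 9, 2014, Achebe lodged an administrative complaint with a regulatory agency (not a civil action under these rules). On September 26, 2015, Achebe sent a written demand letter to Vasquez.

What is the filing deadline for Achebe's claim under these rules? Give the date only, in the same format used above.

Under the discovery rule, the claim accrued on November 12, 2013, when Achebe discovered the injury — not on the August 14, 2010 date of the underlying act.
Adding the 2 years base period to November 12, 2013 gives a deadline of November 12, 2015, before any tolling.
None of the other events listed affects the running of the period under the stated rules.

November 12, 2015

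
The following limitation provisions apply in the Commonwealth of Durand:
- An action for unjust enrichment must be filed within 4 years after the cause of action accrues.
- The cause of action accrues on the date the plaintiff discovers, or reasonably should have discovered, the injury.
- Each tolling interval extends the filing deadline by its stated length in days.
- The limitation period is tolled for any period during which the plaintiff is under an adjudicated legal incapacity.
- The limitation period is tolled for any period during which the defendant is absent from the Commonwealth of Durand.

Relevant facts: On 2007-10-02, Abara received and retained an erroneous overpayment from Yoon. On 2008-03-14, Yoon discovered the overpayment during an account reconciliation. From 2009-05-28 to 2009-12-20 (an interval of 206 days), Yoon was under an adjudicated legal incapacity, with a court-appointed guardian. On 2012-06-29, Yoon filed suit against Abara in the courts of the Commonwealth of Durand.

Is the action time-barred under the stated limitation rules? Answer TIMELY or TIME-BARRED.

The claim did not accrue until Yoon discovered the injury on 2008-03-14; the 2007-10-02 act date does not start the clock under the stated rule.
Adding the 4 years base period to 2008-03-14 gives a deadline of 2012-03-14, before any tolling.
The period was tolled for 206 days by the plaintiff's legal incapacity (2009-05-28 to 2009-12-20), pushing the deadline to 2012-10-06.
Yoon filed on 2012-06-29, before the 2012-10-06 deadline, so the action is timely.

TIMELY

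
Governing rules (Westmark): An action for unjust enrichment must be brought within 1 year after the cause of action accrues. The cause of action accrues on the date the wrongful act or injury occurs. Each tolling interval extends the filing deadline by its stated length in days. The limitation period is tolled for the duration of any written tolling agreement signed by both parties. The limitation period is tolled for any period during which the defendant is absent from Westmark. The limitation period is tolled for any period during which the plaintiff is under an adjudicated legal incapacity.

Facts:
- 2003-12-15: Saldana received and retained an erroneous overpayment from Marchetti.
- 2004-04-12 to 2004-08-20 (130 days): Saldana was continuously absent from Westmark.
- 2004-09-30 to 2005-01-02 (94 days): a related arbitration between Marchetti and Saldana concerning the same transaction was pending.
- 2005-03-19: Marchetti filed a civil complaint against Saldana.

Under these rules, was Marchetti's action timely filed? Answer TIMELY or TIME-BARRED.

The claim accrued on 2003-12-15, when the wrongful act occurred.
Adding the 1 year base period to 2003-12-15 gives a deadline of 2004-12-15, before any tolling.
The defendant's absence from the jurisdiction from 2004-04-12 to 2004-08-20 tolled the period for 130 days, extending the deadline to 2005-04-24.
No stated provision tolls the period for a pending arbitration, so the interval from 2004-09-30 to 2005-01-02 has no effect on the deadline.
The 2005-03-19 filing precedes the 2005-04-24 deadline; the claim is timely.

TIMELY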